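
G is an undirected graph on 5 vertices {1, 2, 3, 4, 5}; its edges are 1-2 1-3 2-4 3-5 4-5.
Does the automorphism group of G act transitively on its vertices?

G is 2-regular and connected on 5 vertices, i.e. the cycle C_5. The automorphisms of the 5-cycle are exactly the symmetries of a regular 5-gon: the dihedral group D_5, |D_5| = 10. This group acts transitively on the 5 vertices.

Yes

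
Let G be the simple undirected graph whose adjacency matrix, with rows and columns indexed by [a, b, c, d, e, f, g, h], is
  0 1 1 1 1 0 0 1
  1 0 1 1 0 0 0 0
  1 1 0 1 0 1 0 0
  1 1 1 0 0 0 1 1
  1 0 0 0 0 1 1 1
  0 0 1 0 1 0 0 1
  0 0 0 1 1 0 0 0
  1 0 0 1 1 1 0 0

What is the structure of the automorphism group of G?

Degrees alone do not determine every vertex (e.g. a and d both have degree 5), but their neighbour-degree multisets differ: N(a) has degrees [3, 4, 4, 4, 5] while N(d) has degrees [2, 3, 4, 4, 5]. Repeating this refinement separates all vertices, so the only automorphism is the identity.

{e}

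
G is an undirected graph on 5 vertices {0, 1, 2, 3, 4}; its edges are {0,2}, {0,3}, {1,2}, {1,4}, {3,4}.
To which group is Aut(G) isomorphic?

the dihedral group of order 10

Every vertex has degree 2 and the graph is connected, so G is the 5-cycle C_5. The automorphisms of the 5-cycle are exactly the symmetries of a regular 5-gon: the dihedral group D_5, |D_5| = 10.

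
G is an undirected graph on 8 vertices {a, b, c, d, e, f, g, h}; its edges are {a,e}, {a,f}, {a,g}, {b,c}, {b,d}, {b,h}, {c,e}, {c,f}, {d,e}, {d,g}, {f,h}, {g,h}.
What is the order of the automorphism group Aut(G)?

G is 3-regular and bipartite on 2^3 = 8 vertices with girth 4; it is the hypercube graph Q_3. The symmetry group of the 3-cube is the hyperoctahedral group B_3 = Z_2 ≀ S_3, of order 2^3·3! = 48.

48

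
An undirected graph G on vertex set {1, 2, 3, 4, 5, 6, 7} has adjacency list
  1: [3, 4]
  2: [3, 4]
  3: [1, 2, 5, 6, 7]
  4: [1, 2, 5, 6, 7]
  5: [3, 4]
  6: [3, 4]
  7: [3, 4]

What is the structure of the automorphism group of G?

The vertices split by degree into {3, 4} (degree 5) and {1, 2, 5, 6, 7} (degree 2); every edge runs between the two parts, so G is the complete bipartite graph K_{2,5}. The parts have unequal sizes, so no automorphism swaps them; each part is permuted independently, giving S_2 × S_5 of order 2!·5! = 240.

S_2 × S_5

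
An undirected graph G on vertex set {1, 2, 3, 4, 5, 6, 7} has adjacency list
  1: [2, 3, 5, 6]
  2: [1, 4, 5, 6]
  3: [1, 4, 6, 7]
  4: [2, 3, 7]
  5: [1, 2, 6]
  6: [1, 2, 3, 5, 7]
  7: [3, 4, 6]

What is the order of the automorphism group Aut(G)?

1

The degree sequence is [4, 4, 4, 3, 3, 5, 3]. Checking the degree-preserving permutations of the vertex set shows that none except the identity preserves every edge, so Aut(G) is trivial.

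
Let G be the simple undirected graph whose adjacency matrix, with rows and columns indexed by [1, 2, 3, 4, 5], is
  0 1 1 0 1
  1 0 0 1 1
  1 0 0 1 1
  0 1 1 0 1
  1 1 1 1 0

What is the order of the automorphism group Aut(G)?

8

Vertex 5 is the unique vertex of degree 4; the remaining 4 vertices each have degree 3 and induce a cycle, so G is the wheel on 5 vertices with hub 5. With the hub fixed, the remaining symmetry is that of the rim cycle C_4, giving the dihedral group D_4.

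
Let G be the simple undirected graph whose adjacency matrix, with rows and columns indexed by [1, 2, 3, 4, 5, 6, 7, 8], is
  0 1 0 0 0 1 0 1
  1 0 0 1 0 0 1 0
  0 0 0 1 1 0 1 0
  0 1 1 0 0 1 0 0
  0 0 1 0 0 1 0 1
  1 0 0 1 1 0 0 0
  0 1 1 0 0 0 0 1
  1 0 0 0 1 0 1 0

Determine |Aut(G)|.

48

G is 3-regular and bipartite on 2^3 = 8 vertices with girth 4; it is the hypercube graph Q_3. The symmetry group of the 3-cube is the hyperoctahedral group B_3 = Z_2 ≀ S_3, of order 2^3·3! = 48.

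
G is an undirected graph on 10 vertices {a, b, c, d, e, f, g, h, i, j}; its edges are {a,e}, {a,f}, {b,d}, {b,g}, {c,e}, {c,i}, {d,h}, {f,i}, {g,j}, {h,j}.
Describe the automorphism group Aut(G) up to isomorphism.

D_5 ≀ Z_2

G has two connected components, {a, c, e, f, i} and {b, d, g, h, j}; each is 2-regular, so G = C_5 ⊔ C_5. With two isomorphic components, Aut(G) = Aut(C_5) ≀ S_2 = (D_5 × D_5) ⋊ Z_2: permute each cycle by D_5, then optionally swap the two cycles. Order 2·(2·5)² = 200.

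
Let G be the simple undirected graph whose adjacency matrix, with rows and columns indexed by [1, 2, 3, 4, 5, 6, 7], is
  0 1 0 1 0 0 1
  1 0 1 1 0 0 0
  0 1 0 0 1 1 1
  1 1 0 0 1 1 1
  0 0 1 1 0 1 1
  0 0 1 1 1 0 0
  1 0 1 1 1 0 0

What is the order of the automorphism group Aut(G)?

1

The degree sequence is [3, 3, 4, 5, 4, 3, 4]. Checking the degree-preserving permutations of the vertex set shows that none except the identity preserves every edge, so Aut(G) is trivial.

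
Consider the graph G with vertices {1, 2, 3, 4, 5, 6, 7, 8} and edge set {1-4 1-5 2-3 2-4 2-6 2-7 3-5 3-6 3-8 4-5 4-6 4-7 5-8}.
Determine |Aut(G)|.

1

The degree sequence is [2, 4, 4, 5, 4, 3, 2, 2]. Checking the degree-preserving permutations of the vertex set shows that none except the identity preserves every edge, so Aut(G) is trivial.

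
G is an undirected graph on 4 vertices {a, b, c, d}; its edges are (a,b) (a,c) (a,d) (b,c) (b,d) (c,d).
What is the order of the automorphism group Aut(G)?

24

All 4 vertices are pairwise adjacent: G = K_4. Every bijection on the vertex set is an automorphism of K_4; hence Aut(K_4) ≅ S_4, order 24.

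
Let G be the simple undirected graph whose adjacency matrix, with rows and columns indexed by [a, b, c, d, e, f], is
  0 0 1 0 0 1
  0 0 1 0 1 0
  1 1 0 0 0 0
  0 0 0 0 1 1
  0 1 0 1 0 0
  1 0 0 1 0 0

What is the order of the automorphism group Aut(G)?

12

Every vertex has degree 2 and the graph is connected, so G is the 6-cycle C_6. C_6 has 6 rotations and 6 reflections, so Aut(C_6) ≅ D_6 of order 12.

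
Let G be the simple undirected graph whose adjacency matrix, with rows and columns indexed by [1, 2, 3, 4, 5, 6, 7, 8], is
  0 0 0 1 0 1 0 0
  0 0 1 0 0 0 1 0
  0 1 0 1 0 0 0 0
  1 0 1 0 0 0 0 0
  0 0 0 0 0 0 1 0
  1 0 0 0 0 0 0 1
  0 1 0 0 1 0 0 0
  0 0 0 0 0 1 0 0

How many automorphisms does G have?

The degree sequence is [2, 2, 2, 2, 1, 2, 2, 1]; the two degree-1 vertices 5 and 8 are the ends of a path, so G = P_8. A path has exactly one nontrivial symmetry — reversal — giving Aut(G) of order 2.

2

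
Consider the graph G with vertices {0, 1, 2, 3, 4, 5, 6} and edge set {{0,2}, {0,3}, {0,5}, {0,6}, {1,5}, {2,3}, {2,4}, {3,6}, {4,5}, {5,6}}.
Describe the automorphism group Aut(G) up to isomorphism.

Degrees alone do not determine every vertex (e.g. 0 and 5 both have degree 4), but their neighbour-degree multisets differ: N(0) has degrees [3, 3, 3, 4] while N(5) has degrees [1, 2, 3, 4]. Repeating this refinement separates all vertices, so the only automorphism is the identity.

1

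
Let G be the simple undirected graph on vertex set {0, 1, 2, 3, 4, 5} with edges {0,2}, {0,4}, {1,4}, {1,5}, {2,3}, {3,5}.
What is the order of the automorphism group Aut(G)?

G is 2-regular and connected on 6 vertices, i.e. the cycle C_6. C_6 has 6 rotations and 6 reflections, so Aut(C_6) ≅ D_6 of order 12.

12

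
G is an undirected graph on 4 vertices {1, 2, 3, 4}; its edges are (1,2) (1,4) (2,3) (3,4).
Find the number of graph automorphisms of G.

8

G is 2-regular and bipartite with parts {1, 3} and {2, 4} (each part is independent and every cross-pair is an edge), so G = K_{2,2}. Each part can be permuted independently (S_2 × S_2) and the two equal-size parts can also be swapped, giving (S_2 × S_2) ⋊ Z_2 of order 2·(2!)² = 8.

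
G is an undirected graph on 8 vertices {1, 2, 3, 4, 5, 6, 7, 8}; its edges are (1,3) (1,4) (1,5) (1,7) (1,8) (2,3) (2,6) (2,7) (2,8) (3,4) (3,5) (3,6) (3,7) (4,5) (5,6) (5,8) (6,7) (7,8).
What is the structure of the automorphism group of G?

Degrees alone do not determine every vertex (e.g. 1 and 5 both have degree 5), but their neighbour-degree multisets differ: N(1) has degrees [3, 4, 5, 5, 6] while N(5) has degrees [3, 4, 4, 5, 6]. Repeating this refinement separates all vertices, so the only automorphism is the identity.

{e}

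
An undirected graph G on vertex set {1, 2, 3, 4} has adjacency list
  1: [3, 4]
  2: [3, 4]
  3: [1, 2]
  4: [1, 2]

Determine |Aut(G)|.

G is 2-regular and bipartite on 2^2 = 4 vertices with girth 4; it is the hypercube graph Q_2. Aut(Q_2) consists of the signed permutations of the 2 coordinate axes: 2! permutations times 2^2 sign flips, so |Aut| = 2^2·2! = 8.

8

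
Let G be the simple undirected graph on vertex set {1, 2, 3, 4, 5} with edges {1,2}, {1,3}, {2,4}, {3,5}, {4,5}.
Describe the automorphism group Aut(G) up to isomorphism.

Every vertex has degree 2 and the graph is connected, so G is the 5-cycle C_5. The automorphisms of the 5-cycle are exactly the symmetries of a regular 5-gon: the dihedral group D_5, |D_5| = 10.

D_5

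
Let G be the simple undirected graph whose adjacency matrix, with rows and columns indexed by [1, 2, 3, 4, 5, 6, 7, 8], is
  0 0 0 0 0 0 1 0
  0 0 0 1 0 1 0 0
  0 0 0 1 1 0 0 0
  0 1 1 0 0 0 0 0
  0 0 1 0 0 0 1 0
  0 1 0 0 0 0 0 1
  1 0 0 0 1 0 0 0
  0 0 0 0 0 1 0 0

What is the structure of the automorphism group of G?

C_2

The degree sequence is [1, 2, 2, 2, 2, 2, 2, 1]; the two degree-1 vertices 1 and 8 are the ends of a path, so G = P_8. The only nontrivial automorphism of a path is the end-to-end reflection, so Aut(G) ≅ Z_2.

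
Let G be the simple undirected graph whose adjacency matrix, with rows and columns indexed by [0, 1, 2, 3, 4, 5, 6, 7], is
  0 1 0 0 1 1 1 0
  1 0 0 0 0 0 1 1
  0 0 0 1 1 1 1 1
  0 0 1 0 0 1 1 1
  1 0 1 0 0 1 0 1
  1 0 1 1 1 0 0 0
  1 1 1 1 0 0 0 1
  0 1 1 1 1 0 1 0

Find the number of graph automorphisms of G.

1

The degree sequence is [4, 3, 5, 4, 4, 4, 5, 5]. Checking the degree-preserving permutations of the vertex set shows that none except the identity preserves every edge, so Aut(G) is trivial.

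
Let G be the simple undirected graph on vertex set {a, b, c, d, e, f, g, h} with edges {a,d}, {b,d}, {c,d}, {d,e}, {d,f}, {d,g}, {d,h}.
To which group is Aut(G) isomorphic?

the symmetric group on 7 letters

Vertex d has degree 7 and every other vertex has degree 1, so G is the star K_{1,7} with centre d. Any automorphism fixes the centre and permutes the 7 leaves freely, so Aut(G) ≅ S_7 of order 7! = 5040.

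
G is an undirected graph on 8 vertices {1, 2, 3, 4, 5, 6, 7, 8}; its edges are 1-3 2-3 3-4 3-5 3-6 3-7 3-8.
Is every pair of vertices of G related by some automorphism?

Vertex 3 is the only vertex of degree 7, so every automorphism fixes it; G is not vertex-transitive.

No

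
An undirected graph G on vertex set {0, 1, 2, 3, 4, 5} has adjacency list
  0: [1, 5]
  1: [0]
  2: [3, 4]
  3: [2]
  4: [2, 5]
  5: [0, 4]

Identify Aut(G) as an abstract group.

C_2

The degree sequence is [2, 1, 2, 1, 2, 2]; the two degree-1 vertices 1 and 3 are the ends of a path, so G = P_6. The only nontrivial automorphism of a path is the end-to-end reflection, so Aut(G) ≅ Z_2.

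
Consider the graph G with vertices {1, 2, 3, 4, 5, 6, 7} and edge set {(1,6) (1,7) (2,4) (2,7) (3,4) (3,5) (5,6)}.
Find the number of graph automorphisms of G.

G is 2-regular and connected on 7 vertices, i.e. the cycle C_7. The automorphisms of the 7-cycle are exactly the symmetries of a regular 7-gon: the dihedral group D_7, |D_7| = 14.

14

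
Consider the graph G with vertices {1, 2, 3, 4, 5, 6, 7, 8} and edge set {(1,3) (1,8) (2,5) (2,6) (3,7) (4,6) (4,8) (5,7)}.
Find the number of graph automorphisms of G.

16

Every vertex has degree 2 and the graph is connected, so G is the 8-cycle C_8. C_8 has 8 rotations and 8 reflections, so Aut(C_8) ≅ D_8 of order 16.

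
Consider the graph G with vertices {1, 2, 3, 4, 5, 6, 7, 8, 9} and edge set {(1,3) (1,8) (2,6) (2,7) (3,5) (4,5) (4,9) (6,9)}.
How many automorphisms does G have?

2

The degree sequence is [2, 2, 2, 2, 2, 2, 1, 1, 2]; the two degree-1 vertices 7 and 8 are the ends of a path, so G = P_9. A path has exactly one nontrivial symmetry — reversal — giving Aut(G) of order 2.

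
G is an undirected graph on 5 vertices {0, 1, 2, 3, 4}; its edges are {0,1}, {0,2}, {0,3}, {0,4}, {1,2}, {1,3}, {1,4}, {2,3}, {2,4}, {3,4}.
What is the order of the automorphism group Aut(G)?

120

Every vertex has degree 4, so G is the complete graph K_5. Any permutation of the 5 vertices preserves K_5, so Aut(K_5) = S_5 of order 5! = 120.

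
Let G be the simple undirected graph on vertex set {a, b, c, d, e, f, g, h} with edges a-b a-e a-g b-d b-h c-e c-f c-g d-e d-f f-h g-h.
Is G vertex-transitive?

G is 3-regular and bipartite on 2^3 = 8 vertices with girth 4; it is the hypercube graph Q_3. Aut(Q_3) consists of the signed permutations of the 3 coordinate axes: 3! permutations times 2^3 sign flips, so |Aut| = 2^3·3! = 48. This group acts transitively on the 8 vertices.

Yes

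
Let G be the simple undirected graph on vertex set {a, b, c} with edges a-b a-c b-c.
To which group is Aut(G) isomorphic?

the symmetric group on 3 letters

Every vertex has degree 2, so G is the complete graph K_3. Every bijection on the vertex set is an automorphism of K_3; hence Aut(K_3) ≅ S_3, order 6.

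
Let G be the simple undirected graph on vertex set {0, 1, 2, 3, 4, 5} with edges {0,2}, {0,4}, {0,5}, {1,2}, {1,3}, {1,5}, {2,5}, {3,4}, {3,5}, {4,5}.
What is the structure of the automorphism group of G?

D_5

Vertex 5 is the unique vertex of degree 5; the remaining 5 vertices each have degree 3 and induce a cycle, so G is the wheel on 6 vertices with hub 5. Every automorphism fixes the hub and acts on the rim 5-cycle, so Aut(G) ≅ Aut(C_5) = D_5 of order 10.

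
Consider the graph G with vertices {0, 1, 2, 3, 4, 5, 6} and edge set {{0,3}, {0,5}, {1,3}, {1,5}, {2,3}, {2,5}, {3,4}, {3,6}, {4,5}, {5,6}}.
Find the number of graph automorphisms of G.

240

The vertices split by degree into {3, 5} (degree 5) and {0, 1, 2, 4, 6} (degree 2); every edge runs between the two parts, so G is the complete bipartite graph K_{2,5}. Automorphisms preserve the bipartition setwise (since the parts differ in size) and act as S_5 × S_2 within it; |Aut| = 240.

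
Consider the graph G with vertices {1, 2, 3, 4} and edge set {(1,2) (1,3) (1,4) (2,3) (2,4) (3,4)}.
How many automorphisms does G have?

24

Every vertex has degree 3, so G is the complete graph K_4. Any permutation of the 4 vertices preserves K_4, so Aut(K_4) = S_4 of order 4! = 24.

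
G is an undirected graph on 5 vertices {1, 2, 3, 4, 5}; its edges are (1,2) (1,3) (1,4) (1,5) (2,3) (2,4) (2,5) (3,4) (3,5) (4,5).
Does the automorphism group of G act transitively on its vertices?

Yes

All 5 vertices are pairwise adjacent: G = K_5. Any permutation of the 5 vertices preserves K_5, so Aut(K_5) = S_5 of order 5! = 120. Under this action every vertex can be carried to every other, so G is vertex-transitive.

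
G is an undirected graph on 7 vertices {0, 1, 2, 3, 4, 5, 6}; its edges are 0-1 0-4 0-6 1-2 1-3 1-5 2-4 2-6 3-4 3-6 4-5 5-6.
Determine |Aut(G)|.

The vertices split by degree into {1, 4, 6} (degree 4) and {0, 2, 3, 5} (degree 3); every edge runs between the two parts, so G is the complete bipartite graph K_{3,4}. Automorphisms preserve the bipartition setwise (since the parts differ in size) and act as S_3 × S_4 within it; |Aut| = 144.

144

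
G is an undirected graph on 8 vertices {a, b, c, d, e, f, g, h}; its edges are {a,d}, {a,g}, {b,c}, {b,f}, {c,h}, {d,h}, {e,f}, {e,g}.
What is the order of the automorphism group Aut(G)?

16

G is 2-regular and connected on 8 vertices, i.e. the cycle C_8. The automorphisms of the 8-cycle are exactly the symmetries of a regular 8-gon: the dihedral group D_8, |D_8| = 16.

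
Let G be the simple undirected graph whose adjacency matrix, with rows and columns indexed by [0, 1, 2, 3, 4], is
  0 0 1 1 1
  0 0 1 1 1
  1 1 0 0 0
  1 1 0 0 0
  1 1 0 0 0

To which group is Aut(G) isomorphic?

S_3 × S_2

The vertices split by degree into {0, 1} (degree 3) and {2, 3, 4} (degree 2); every edge runs between the two parts, so G is the complete bipartite graph K_{2,3}. Automorphisms preserve the bipartition setwise (since the parts differ in size) and act as S_3 × S_2 within it; |Aut| = 12.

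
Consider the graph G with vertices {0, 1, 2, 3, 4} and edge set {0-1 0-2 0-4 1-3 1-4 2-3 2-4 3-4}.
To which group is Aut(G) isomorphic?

Vertex 4 is the unique vertex of degree 4; the remaining 4 vertices each have degree 3 and induce a cycle, so G is the wheel on 5 vertices with hub 4. Every automorphism fixes the hub and acts on the rim 4-cycle, so Aut(G) ≅ Aut(C_4) = D_4 of order 8.

the dihedral group of order 8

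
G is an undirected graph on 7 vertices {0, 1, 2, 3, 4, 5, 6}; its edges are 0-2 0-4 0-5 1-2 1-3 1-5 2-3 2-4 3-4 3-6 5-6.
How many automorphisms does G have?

1

The degree sequence is [3, 3, 4, 4, 3, 3, 2]. Checking the degree-preserving permutations of the vertex set shows that none except the identity preserves every edge, so Aut(G) is trivial.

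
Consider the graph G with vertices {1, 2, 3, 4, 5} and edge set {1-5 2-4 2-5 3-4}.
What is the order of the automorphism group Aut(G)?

The degree sequence is [1, 2, 1, 2, 2]; the two degree-1 vertices 1 and 3 are the ends of a path, so G = P_5. The only nontrivial automorphism of a path is the end-to-end reflection, so Aut(G) ≅ Z_2.

2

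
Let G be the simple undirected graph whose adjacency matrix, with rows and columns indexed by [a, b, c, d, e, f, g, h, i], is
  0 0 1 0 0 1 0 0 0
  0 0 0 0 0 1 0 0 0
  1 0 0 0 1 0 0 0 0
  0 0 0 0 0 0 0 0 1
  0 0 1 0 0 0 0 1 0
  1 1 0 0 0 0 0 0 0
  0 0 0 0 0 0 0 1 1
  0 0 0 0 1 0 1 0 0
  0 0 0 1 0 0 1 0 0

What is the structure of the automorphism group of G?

The degree sequence is [2, 1, 2, 1, 2, 2, 2, 2, 2]; the two degree-1 vertices b and d are the ends of a path, so G = P_9. The only nontrivial automorphism of a path is the end-to-end reflection, so Aut(G) ≅ Z_2.

the cyclic group of order 2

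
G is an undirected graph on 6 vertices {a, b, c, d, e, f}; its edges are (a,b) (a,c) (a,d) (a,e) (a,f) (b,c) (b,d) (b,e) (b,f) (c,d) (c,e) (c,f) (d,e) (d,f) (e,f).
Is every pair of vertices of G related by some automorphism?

Every vertex has degree 5, so G is the complete graph K_6. Every bijection on the vertex set is an automorphism of K_6; hence Aut(K_6) ≅ S_6, order 720. Under this action every vertex can be carried to every other, so G is vertex-transitive.

Yes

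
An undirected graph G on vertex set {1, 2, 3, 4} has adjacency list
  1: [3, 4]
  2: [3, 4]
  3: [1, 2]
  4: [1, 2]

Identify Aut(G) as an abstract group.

Every vertex has degree 2 and the graph is connected, so G is the 4-cycle C_4. C_4 has 4 rotations and 4 reflections, so Aut(C_4) ≅ D_4 of order 8.

D_4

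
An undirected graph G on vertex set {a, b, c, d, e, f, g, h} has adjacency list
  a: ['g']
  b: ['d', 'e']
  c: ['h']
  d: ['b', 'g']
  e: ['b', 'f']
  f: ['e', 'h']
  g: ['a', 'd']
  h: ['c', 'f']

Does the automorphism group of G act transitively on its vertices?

No

Automorphisms preserve degree, but G has vertices of degree 1 and vertices of degree 2; no automorphism maps one to the other, so G is not vertex-transitive.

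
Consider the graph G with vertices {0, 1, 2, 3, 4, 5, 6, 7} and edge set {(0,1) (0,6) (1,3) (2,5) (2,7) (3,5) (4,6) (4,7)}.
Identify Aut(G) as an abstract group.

the dihedral group of order 16

G is 2-regular and connected on 8 vertices, i.e. the cycle C_8. C_8 has 8 rotations and 8 reflections, so Aut(C_8) ≅ D_8 of order 16.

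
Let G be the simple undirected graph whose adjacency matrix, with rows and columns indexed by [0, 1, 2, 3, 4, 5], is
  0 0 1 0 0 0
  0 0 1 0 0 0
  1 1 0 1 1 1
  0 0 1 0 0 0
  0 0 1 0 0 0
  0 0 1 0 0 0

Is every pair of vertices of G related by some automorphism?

Vertex 2 is the only vertex of degree 5, so every automorphism fixes it; G is not vertex-transitive.

No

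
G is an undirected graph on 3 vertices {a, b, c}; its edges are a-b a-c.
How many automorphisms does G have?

The degree sequence is [2, 1, 1]; the two degree-1 vertices b and c are the ends of a path, so G = P_3. A path has exactly one nontrivial symmetry — reversal — giving Aut(G) of order 2.

2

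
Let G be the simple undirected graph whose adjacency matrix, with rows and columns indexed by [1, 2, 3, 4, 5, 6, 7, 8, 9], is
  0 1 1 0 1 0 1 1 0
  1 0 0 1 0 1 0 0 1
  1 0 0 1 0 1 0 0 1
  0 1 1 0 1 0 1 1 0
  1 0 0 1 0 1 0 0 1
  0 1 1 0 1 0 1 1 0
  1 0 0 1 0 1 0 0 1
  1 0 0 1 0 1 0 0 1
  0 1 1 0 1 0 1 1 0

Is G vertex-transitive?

No

Automorphisms preserve degree, but G has vertices of degree 4 and vertices of degree 5; no automorphism maps one to the other, so G is not vertex-transitive.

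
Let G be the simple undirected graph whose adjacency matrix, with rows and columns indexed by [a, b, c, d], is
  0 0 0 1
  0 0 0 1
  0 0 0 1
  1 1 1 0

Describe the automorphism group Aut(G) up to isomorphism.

S_3

Vertex d has degree 3 and every other vertex has degree 1, so G is the star K_{1,3} with centre d. The 3 leaves are pairwise interchangeable while the centre is fixed, giving Aut(G) = S_3.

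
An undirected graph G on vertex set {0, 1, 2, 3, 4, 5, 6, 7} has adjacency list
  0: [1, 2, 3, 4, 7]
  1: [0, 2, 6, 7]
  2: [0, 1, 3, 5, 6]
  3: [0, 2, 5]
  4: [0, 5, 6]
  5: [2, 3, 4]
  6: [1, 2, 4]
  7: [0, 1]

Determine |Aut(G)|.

The degree sequence is [5, 4, 5, 3, 3, 3, 3, 2]. Checking the degree-preserving permutations of the vertex set shows that none except the identity preserves every edge, so Aut(G) is trivial.

1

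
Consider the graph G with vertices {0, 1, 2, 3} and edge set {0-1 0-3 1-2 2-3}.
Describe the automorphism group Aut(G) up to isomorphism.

D_4

G is 2-regular and bipartite on 2^2 = 4 vertices with girth 4; it is the hypercube graph Q_2. The symmetry group of the 2-cube is the hyperoctahedral group B_2 = Z_2 ≀ S_2, of order 2^2·2! = 8.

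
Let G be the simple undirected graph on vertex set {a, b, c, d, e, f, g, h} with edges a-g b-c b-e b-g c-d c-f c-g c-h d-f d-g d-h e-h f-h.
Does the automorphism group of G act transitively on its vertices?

No

Vertex a is the only vertex of degree 1, so every automorphism fixes it; G is not vertex-transitive.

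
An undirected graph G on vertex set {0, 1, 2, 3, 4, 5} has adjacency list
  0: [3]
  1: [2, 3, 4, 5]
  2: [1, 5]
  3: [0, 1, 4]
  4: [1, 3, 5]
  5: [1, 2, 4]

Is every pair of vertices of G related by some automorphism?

Vertex 0 is the only vertex of degree 1, so every automorphism fixes it; G is not vertex-transitive.

No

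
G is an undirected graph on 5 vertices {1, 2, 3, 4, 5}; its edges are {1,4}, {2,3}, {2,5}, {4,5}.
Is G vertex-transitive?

No

Automorphisms preserve degree, but G has vertices of degree 1 and vertices of degree 2; no automorphism maps one to the other, so G is not vertex-transitive.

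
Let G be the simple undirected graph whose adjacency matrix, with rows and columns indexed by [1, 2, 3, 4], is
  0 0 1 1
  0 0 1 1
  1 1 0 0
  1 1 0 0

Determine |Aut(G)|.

G is 2-regular and bipartite on 2^2 = 4 vertices with girth 4; it is the hypercube graph Q_2. The symmetry group of the 2-cube is the hyperoctahedral group B_2 = Z_2 ≀ S_2, of order 2^2·2! = 8.

8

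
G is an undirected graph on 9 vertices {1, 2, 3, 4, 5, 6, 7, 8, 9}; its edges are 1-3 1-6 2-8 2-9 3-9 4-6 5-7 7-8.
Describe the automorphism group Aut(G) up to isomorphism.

Z_2

The degree sequence is [2, 2, 2, 1, 1, 2, 2, 2, 2]; the two degree-1 vertices 4 and 5 are the ends of a path, so G = P_9. The only nontrivial automorphism of a path is the end-to-end reflection, so Aut(G) ≅ Z_2.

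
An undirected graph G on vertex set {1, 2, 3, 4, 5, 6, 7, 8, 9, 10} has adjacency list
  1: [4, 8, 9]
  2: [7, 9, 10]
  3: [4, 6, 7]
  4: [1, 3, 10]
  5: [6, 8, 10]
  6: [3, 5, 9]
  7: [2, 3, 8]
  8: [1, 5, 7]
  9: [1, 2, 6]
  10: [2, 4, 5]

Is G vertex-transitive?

G is 3-regular on 10 vertices with no triangles and no 4-cycles (girth 5): this is the Petersen graph. It is a classical fact that the Petersen graph has automorphism group S_5 (order 120), arising from its description as the Kneser graph K(5,2). Under this action every vertex can be carried to every other, so G is vertex-transitive.

Yes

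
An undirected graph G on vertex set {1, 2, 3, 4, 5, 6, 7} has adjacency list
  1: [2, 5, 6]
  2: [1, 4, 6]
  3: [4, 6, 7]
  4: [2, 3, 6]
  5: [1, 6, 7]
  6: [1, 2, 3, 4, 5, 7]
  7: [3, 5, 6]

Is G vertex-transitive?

Vertex 6 is the only vertex of degree 6, so every automorphism fixes it; G is not vertex-transitive.

No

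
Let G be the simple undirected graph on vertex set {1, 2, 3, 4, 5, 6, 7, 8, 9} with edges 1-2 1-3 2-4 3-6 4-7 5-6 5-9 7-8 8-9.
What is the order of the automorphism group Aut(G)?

G is 2-regular and connected on 9 vertices, i.e. the cycle C_9. The automorphisms of the 9-cycle are exactly the symmetries of a regular 9-gon: the dihedral group D_9, |D_9| = 18.

18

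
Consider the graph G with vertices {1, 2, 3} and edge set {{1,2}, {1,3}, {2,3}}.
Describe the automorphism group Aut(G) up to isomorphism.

S_3

All 3 vertices are pairwise adjacent: G = K_3. Every bijection on the vertex set is an automorphism of K_3; hence Aut(K_3) ≅ S_3, order 6.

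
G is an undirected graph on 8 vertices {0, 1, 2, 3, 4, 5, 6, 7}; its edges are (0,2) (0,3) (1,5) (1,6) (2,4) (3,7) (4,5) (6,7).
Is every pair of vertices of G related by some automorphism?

G is 2-regular and connected on 8 vertices, i.e. the cycle C_8. C_8 has 8 rotations and 8 reflections, so Aut(C_8) ≅ D_8 of order 16. This group acts transitively on the 8 vertices.

Yes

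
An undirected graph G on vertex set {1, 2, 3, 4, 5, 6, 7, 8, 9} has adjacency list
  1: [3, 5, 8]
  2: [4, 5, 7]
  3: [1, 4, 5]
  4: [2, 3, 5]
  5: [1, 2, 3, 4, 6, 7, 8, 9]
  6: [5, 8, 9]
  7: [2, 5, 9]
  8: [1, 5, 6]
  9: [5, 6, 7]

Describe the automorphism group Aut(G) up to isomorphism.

Vertex 5 is the unique vertex of degree 8; the remaining 8 vertices each have degree 3 and induce a cycle, so G is the wheel on 9 vertices with hub 5. With the hub fixed, the remaining symmetry is that of the rim cycle C_8, giving the dihedral group D_8.

the dihedral group of order 16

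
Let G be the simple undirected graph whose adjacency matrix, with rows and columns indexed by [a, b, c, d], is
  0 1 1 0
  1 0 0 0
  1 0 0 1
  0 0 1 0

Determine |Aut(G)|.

The degree sequence is [2, 1, 2, 1]; the two degree-1 vertices b and d are the ends of a path, so G = P_4. The only nontrivial automorphism of a path is the end-to-end reflection, so Aut(G) ≅ Z_2.

2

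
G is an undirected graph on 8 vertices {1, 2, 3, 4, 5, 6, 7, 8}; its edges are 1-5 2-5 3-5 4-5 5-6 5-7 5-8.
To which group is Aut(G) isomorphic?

the symmetric group on 7 letters

Vertex 5 has degree 7 and every other vertex has degree 1, so G is the star K_{1,7} with centre 5. The 7 leaves are pairwise interchangeable while the centre is fixed, giving Aut(G) = S_7.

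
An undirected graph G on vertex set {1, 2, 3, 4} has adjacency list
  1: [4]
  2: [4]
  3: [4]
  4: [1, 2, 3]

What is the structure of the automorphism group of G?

S_3

Vertex 4 has degree 3 and every other vertex has degree 1, so G is the star K_{1,3} with centre 4. The 3 leaves are pairwise interchangeable while the centre is fixed, giving Aut(G) = S_3.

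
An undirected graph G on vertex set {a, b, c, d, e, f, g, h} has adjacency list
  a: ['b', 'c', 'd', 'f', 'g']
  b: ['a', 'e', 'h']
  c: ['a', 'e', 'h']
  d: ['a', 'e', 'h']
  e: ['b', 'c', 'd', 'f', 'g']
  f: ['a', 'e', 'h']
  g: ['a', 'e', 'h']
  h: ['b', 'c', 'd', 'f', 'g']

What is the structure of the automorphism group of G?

S_5 × S_3

The vertices split by degree into {a, e, h} (degree 5) and {b, c, d, f, g} (degree 3); every edge runs between the two parts, so G is the complete bipartite graph K_{3,5}. Automorphisms preserve the bipartition setwise (since the parts differ in size) and act as S_5 × S_3 within it; |Aut| = 720.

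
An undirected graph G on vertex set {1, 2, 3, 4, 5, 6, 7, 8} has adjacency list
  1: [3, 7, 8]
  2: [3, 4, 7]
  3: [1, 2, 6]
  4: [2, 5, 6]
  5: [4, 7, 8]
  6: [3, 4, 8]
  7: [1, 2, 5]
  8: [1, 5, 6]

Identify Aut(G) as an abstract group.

the hyperoctahedral group B_3

G is 3-regular and bipartite on 2^3 = 8 vertices with girth 4; it is the hypercube graph Q_3. The symmetry group of the 3-cube is the hyperoctahedral group B_3 = Z_2 ≀ S_3, of order 2^3·3! = 48.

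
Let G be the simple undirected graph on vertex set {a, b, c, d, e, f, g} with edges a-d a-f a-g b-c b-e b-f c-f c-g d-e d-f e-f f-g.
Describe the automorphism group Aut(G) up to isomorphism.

D_6

Vertex f is the unique vertex of degree 6; the remaining 6 vertices each have degree 3 and induce a cycle, so G is the wheel on 7 vertices with hub f. Every automorphism fixes the hub and acts on the rim 6-cycle, so Aut(G) ≅ Aut(C_6) = D_6 of order 12.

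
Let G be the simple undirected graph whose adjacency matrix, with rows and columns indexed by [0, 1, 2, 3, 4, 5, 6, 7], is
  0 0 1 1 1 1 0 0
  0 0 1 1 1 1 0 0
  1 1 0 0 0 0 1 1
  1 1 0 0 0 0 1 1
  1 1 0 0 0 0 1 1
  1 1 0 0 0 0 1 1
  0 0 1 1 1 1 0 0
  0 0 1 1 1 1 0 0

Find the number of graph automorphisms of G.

G is 4-regular and bipartite with parts {2, 3, 4, 5} and {0, 1, 6, 7} (each part is independent and every cross-pair is an edge), so G = K_{4,4}. Each part can be permuted independently (S_4 × S_4) and the two equal-size parts can also be swapped, giving (S_4 × S_4) ⋊ Z_2 of order 2·(4!)² = 1152.

1152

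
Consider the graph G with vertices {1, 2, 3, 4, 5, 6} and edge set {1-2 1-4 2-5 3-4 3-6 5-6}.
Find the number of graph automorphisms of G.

Every vertex has degree 2 and the graph is connected, so G is the 6-cycle C_6. The automorphisms of the 6-cycle are exactly the symmetries of a regular 6-gon: the dihedral group D_6, |D_6| = 12.

12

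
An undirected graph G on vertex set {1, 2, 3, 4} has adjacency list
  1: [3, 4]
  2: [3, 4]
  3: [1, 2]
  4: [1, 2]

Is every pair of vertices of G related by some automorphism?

G is 2-regular and bipartite on 2^2 = 4 vertices with girth 4; it is the hypercube graph Q_2. Aut(Q_2) consists of the signed permutations of the 2 coordinate axes: 2! permutations times 2^2 sign flips, so |Aut| = 2^2·2! = 8. This group acts transitively on the 4 vertices.

Yes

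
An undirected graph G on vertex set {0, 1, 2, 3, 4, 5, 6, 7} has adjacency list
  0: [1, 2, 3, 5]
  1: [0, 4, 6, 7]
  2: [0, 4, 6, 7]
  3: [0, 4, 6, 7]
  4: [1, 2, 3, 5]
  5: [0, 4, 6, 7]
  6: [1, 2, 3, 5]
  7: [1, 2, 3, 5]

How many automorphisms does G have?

G is 4-regular and bipartite with parts {1, 2, 3, 5} and {0, 4, 6, 7} (each part is independent and every cross-pair is an edge), so G = K_{4,4}. Aut(K_{4,4}) is the wreath product S_4 ≀ Z_2: permute within each part, then optionally swap the parts; |Aut| = 2·(4!)² = 1152.

1152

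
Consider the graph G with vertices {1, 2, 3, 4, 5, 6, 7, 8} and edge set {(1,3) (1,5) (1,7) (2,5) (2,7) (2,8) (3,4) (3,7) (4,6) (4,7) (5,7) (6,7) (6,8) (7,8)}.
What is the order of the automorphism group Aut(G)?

Vertex 7 is the unique vertex of degree 7; the remaining 7 vertices each have degree 3 and induce a cycle, so G is the wheel on 8 vertices with hub 7. With the hub fixed, the remaining symmetry is that of the rim cycle C_7, giving the dihedral group D_7.

14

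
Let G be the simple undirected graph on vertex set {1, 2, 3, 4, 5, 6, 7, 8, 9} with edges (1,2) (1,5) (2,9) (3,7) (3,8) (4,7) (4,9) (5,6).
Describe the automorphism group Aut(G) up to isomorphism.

Z_2

The degree sequence is [2, 2, 2, 2, 2, 1, 2, 1, 2]; the two degree-1 vertices 6 and 8 are the ends of a path, so G = P_9. The only nontrivial automorphism of a path is the end-to-end reflection, so Aut(G) ≅ Z_2.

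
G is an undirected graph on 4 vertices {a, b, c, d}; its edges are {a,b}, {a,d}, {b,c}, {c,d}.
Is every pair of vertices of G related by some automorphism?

G is 2-regular and bipartite on 2^2 = 4 vertices with girth 4; it is the hypercube graph Q_2. The symmetry group of the 2-cube is the hyperoctahedral group B_2 = Z_2 ≀ S_2, of order 2^2·2! = 8. This group acts transitively on the 4 vertices.

Yes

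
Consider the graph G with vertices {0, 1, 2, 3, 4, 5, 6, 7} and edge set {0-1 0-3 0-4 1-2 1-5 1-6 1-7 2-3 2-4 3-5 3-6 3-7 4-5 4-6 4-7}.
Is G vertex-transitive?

No

Automorphisms preserve degree, but G has vertices of degree 3 and vertices of degree 5; no automorphism maps one to the other, so G is not vertex-transitive.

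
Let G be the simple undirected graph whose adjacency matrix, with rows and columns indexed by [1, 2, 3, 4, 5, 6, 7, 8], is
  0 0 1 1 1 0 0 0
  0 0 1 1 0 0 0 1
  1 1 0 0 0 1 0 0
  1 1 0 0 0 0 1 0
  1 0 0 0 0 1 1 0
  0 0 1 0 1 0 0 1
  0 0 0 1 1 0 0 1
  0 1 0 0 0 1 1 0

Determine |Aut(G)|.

G is 3-regular and bipartite on 2^3 = 8 vertices with girth 4; it is the hypercube graph Q_3. Aut(Q_3) consists of the signed permutations of the 3 coordinate axes: 3! permutations times 2^3 sign flips, so |Aut| = 2^3·3! = 48.

48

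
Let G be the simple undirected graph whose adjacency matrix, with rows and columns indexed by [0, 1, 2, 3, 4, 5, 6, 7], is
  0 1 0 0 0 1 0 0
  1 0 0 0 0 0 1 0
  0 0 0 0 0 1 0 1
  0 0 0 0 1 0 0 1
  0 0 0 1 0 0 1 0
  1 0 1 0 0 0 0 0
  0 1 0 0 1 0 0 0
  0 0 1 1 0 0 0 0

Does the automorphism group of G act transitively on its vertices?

G is 2-regular and connected on 8 vertices, i.e. the cycle C_8. The automorphisms of the 8-cycle are exactly the symmetries of a regular 8-gon: the dihedral group D_8, |D_8| = 16. Under this action every vertex can be carried to every other, so G is vertex-transitive.

Yes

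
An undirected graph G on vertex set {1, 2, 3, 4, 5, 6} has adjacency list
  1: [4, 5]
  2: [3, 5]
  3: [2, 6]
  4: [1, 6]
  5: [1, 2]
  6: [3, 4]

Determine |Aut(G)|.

Every vertex has degree 2 and the graph is connected, so G is the 6-cycle C_6. C_6 has 6 rotations and 6 reflections, so Aut(C_6) ≅ D_6 of order 12.

12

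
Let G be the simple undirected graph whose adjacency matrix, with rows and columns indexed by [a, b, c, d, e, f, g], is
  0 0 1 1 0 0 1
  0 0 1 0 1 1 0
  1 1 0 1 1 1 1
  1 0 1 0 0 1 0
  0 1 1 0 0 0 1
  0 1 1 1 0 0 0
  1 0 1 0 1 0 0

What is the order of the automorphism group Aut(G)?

12

Vertex c is the unique vertex of degree 6; the remaining 6 vertices each have degree 3 and induce a cycle, so G is the wheel on 7 vertices with hub c. With the hub fixed, the remaining symmetry is that of the rim cycle C_6, giving the dihedral group D_6.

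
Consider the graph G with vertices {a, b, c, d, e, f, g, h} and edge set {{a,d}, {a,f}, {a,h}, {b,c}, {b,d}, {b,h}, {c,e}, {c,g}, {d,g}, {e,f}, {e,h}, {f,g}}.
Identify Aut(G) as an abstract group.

G is 3-regular and bipartite on 2^3 = 8 vertices with girth 4; it is the hypercube graph Q_3. The symmetry group of the 3-cube is the hyperoctahedral group B_3 = Z_2 ≀ S_3, of order 2^3·3! = 48.

Z_2^3 ⋊ S_3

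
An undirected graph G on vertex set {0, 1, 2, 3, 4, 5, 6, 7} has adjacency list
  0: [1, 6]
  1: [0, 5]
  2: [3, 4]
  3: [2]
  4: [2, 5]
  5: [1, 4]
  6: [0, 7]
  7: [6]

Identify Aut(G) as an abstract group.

the cyclic group of order 2

The degree sequence is [2, 2, 2, 1, 2, 2, 2, 1]; the two degree-1 vertices 3 and 7 are the ends of a path, so G = P_8. A path has exactly one nontrivial symmetry — reversal — giving Aut(G) of order 2.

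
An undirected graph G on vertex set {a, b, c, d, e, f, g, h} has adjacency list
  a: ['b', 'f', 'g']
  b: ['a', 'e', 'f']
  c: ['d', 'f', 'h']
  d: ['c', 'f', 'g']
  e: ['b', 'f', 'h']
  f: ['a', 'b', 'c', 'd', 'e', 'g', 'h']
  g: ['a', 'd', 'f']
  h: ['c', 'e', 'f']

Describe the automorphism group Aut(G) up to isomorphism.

Vertex f is the unique vertex of degree 7; the remaining 7 vertices each have degree 3 and induce a cycle, so G is the wheel on 8 vertices with hub f. With the hub fixed, the remaining symmetry is that of the rim cycle C_7, giving the dihedral group D_7.

D_7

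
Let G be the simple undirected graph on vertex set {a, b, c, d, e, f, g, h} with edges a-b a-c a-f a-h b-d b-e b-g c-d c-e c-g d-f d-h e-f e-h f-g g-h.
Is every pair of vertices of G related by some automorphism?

Yes

G is 4-regular and bipartite with parts {a, d, e, g} and {b, c, f, h} (each part is independent and every cross-pair is an edge), so G = K_{4,4}. Each part can be permuted independently (S_4 × S_4) and the two equal-size parts can also be swapped, giving (S_4 × S_4) ⋊ Z_2 of order 2·(4!)² = 1152. Under this action every vertex can be carried to every other, so G is vertex-transitive.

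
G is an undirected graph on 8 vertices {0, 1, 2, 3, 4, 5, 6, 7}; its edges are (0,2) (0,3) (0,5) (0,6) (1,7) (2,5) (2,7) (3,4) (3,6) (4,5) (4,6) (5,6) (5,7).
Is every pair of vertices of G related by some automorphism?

No

Vertex 1 is the only vertex of degree 1, so every automorphism fixes it; G is not vertex-transitive.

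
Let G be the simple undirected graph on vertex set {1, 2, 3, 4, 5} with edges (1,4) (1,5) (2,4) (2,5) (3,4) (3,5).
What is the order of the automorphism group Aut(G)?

The vertices split by degree into {4, 5} (degree 3) and {1, 2, 3} (degree 2); every edge runs between the two parts, so G is the complete bipartite graph K_{2,3}. Automorphisms preserve the bipartition setwise (since the parts differ in size) and act as S_2 × S_3 within it; |Aut| = 12.

12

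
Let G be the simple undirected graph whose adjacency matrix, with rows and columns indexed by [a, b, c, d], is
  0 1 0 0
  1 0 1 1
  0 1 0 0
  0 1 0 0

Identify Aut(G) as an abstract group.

Vertex b has degree 3 and every other vertex has degree 1, so G is the star K_{1,3} with centre b. Any automorphism fixes the centre and permutes the 3 leaves freely, so Aut(G) ≅ S_3 of order 3! = 6.

S_3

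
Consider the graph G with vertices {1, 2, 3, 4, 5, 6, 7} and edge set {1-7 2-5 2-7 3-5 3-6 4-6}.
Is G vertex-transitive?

Automorphisms preserve degree, but G has vertices of degree 1 and vertices of degree 2; no automorphism maps one to the other, so G is not vertex-transitive.

No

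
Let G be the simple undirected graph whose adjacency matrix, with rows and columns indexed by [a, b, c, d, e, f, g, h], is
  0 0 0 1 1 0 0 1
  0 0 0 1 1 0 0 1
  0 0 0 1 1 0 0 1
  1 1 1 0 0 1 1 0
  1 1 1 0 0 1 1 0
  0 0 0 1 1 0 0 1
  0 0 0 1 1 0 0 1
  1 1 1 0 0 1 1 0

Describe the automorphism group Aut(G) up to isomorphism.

The vertices split by degree into {d, e, h} (degree 5) and {a, b, c, f, g} (degree 3); every edge runs between the two parts, so G is the complete bipartite graph K_{3,5}. Automorphisms preserve the bipartition setwise (since the parts differ in size) and act as S_3 × S_5 within it; |Aut| = 720.

S_3 × S_5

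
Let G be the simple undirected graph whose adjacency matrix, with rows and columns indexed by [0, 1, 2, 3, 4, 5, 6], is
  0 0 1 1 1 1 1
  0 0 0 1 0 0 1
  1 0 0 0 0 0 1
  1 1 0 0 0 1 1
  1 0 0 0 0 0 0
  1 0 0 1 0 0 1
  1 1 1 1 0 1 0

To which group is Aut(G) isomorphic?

1

Degrees alone do not determine every vertex (e.g. 0 and 6 both have degree 5), but their neighbour-degree multisets differ: N(0) has degrees [1, 2, 3, 4, 5] while N(6) has degrees [2, 2, 3, 4, 5]. Repeating this refinement separates all vertices, so the only automorphism is the identity.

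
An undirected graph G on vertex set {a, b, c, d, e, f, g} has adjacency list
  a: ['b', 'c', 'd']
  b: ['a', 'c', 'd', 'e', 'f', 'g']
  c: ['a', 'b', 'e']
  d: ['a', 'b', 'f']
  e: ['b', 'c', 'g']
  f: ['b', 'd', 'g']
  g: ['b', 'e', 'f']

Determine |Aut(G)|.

12

Vertex b is the unique vertex of degree 6; the remaining 6 vertices each have degree 3 and induce a cycle, so G is the wheel on 7 vertices with hub b. With the hub fixed, the remaining symmetry is that of the rim cycle C_6, giving the dihedral group D_6.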